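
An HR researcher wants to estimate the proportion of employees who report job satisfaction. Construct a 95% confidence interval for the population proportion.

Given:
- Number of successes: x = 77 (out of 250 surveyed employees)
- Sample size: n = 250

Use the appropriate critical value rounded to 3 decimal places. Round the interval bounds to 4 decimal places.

Sample proportion: p̂ = 77/250 = 0.308000

Check conditions for normal approximation:
  np̂ = 77 ≥ 10 ✓
  n(1-p̂) = 173 ≥ 10 ✓

The sample is large enough, so use a z-interval (normal approximation) for the proportion.

For 95% confidence, z* = 1.96 (from standard normal table)

Standard error: SE = √(p̂(1-p̂)/n) = √(0.308000×0.692000/250) = 0.02919836

Margin of error: E = z* × SE = 1.96 × 0.02919836 = 0.057229

Z-interval: p̂ ± E = 0.308000 ± 0.057229 = (0.250771, 0.365229)

Rounded to 4 decimal places:

(0.2508, 0.3652)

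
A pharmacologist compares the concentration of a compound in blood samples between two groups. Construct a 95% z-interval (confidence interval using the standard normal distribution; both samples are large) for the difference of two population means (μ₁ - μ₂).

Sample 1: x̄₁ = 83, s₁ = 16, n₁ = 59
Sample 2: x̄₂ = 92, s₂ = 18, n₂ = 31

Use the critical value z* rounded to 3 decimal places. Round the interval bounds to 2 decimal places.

Both samples are large (n₁ = 59 ≥ 30, n₂ = 31 ≥ 30), so a z-interval for the difference of means applies.

Point estimate: x̄₁ - x̄₂ = 83 - 92 = -9

Standard error: SE = √(s₁²/n₁ + s₂²/n₂)
= √(16²/59 + 18²/31)
= √(4.338983 + 10.451613)
= 3.845854

For 95% confidence, z* = 1.96 (from standard normal table)
Margin of error: E = z* × SE = 1.96 × 3.845854 = 7.5379

Z-interval: (x̄₁ - x̄₂) ± E = -9 ± 7.5379 = (-16.5379, -1.4621)

Rounded to 2 decimal places:

(-16.54, -1.46)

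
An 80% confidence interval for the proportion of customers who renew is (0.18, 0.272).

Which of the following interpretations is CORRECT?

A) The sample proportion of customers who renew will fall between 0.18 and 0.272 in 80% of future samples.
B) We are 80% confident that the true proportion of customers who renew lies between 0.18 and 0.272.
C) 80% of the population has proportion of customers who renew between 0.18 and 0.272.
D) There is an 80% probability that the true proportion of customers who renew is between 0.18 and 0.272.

A confidence interval represents our confidence in the procedure, not a probability statement about the parameter.

Key concept: If we repeated this sampling process many times and computed an 80% CI each time, about 80% of those intervals would contain the true population parameter.

For this specific interval (0.18, 0.272):
- Midpoint (point estimate): 0.226
- Margin of error: 0.046

The correct interpretation is the one stating confidence that the true parameter lies in the interval — option B.

B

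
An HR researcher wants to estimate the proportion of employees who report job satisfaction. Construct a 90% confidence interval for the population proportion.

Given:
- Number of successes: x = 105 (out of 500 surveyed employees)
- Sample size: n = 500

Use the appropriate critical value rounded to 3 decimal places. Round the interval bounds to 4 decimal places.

Sample proportion: p̂ = 105/500 = 0.210000

Check conditions for normal approximation:
  np̂ = 105 ≥ 10 ✓
  n(1-p̂) = 395 ≥ 10 ✓

The sample is large enough, so use a z-interval (normal approximation) for the proportion.

For 90% confidence, z* = 1.645 (from standard normal table)

Standard error: SE = √(p̂(1-p̂)/n) = √(0.210000×0.790000/500) = 0.01821538

Margin of error: E = z* × SE = 1.645 × 0.01821538 = 0.029964

Z-interval: p̂ ± E = 0.210000 ± 0.029964 = (0.180036, 0.239964)

Rounded to 4 decimal places:

(0.1800, 0.2400)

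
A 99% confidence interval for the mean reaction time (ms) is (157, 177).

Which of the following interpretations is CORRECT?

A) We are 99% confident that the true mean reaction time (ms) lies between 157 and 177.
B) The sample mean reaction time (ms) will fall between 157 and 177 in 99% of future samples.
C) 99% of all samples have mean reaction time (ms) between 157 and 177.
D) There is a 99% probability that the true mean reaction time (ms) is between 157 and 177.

A confidence interval represents our confidence in the procedure, not a probability statement about the parameter.

Key concept: If we repeated this sampling process many times and computed a 99% CI each time, about 99% of those intervals would contain the true population parameter.

For this specific interval (157, 177):
- Midpoint (point estimate): 167
- Margin of error: 10

The correct interpretation is the one stating confidence that the true parameter lies in the interval — option A.

A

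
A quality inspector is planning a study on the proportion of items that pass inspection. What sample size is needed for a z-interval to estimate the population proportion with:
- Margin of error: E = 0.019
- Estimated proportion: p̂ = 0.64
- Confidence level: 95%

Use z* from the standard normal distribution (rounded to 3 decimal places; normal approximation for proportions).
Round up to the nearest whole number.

Using z* for proportion z-interval (normal approximation).

For 95% confidence, z* = 1.96 (from standard normal table)

Sample size formula for proportion z-interval: n = z*²p̂(1-p̂)/E²

n = 1.96² × 0.64 × 0.36 / 0.019²
  = 3.8416 × 0.2304 / 0.000361
  = 2451.8134

Round up to the nearest whole number: n = 2452

2452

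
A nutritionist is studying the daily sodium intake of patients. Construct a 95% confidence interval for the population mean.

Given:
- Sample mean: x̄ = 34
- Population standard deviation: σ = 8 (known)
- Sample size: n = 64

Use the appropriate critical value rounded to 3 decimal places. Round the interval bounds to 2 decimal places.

The population standard deviation σ is known, so use a z-interval (standard normal critical value).

For 95% confidence, z* = 1.96 (from standard normal table)

Standard error: SE = σ/√n = 8/√64 = 1.000000

Margin of error: E = z* × SE = 1.96 × 1.000000 = 1.9600

Z-interval: x̄ ± E = 34 ± 1.9600 = (32.0400, 35.9600)

Rounded to 2 decimal places:

(32.04, 35.96)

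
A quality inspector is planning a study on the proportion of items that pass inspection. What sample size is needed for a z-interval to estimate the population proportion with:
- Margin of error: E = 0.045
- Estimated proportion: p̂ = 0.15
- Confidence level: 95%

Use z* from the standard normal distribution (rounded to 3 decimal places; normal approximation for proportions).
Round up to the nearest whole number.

Using z* for proportion z-interval (normal approximation).

For 95% confidence, z* = 1.96 (from standard normal table)

Sample size formula for proportion z-interval: n = z*²p̂(1-p̂)/E²

n = 1.96² × 0.15 × 0.85 / 0.045²
  = 3.8416 × 0.1275 / 0.002025
  = 241.8785

Round up to the nearest whole number: n = 242

242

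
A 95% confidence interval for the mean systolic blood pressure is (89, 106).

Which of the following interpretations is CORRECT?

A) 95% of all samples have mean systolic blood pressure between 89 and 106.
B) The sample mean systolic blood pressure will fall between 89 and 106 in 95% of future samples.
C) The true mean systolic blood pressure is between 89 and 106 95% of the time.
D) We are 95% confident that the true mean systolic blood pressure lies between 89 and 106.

A confidence interval represents our confidence in the procedure, not a probability statement about the parameter.

Key concept: If we repeated this sampling process many times and computed a 95% CI each time, about 95% of those intervals would contain the true population parameter.

For this specific interval (89, 106):
- Midpoint (point estimate): 97.5
- Margin of error: 8.5

The correct interpretation is the one stating confidence that the true parameter lies in the interval — option D.

D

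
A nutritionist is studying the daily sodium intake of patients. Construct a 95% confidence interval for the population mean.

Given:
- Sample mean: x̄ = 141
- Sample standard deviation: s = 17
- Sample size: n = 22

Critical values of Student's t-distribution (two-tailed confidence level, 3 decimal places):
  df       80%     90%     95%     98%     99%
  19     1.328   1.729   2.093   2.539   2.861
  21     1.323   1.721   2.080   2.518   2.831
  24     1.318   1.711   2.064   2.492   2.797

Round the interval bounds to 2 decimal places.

The population standard deviation σ is unknown (only the sample standard deviation s is given), so use a t-interval with df = n - 1 = 22 - 1 = 21.

For 95% confidence with df = 21, t* = 2.080 (from t-table)

Standard error: SE = s/√n = 17/√22 = 3.624412

Margin of error: E = t* × SE = 2.080 × 3.624412 = 7.5388

T-interval: x̄ ± E = 141 ± 7.5388 = (133.4612, 148.5388)

Rounded to 2 decimal places:

(133.46, 148.54)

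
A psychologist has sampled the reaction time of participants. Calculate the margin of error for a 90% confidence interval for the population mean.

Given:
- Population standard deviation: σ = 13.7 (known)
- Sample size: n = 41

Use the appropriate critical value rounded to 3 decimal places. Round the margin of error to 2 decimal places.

The population standard deviation σ is known, so use the z-interval margin of error formula.

For 90% confidence, z* = 1.645 (from standard normal table)

Margin of error formula for z-interval: E = z* × σ/√n

E = 1.645 × 13.7/√41
  = 1.645 × 2.139581
  = 3.5196

Rounded to 2 decimal places:

3.52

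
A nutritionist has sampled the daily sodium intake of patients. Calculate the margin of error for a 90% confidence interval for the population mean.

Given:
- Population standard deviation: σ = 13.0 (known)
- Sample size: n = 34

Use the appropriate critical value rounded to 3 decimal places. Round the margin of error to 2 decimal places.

The population standard deviation σ is known, so use the z-interval margin of error formula.

For 90% confidence, z* = 1.645 (from standard normal table)

Margin of error formula for z-interval: E = z* × σ/√n

E = 1.645 × 13.0/√34
  = 1.645 × 2.229482
  = 3.6675

Rounded to 2 decimal places:

3.67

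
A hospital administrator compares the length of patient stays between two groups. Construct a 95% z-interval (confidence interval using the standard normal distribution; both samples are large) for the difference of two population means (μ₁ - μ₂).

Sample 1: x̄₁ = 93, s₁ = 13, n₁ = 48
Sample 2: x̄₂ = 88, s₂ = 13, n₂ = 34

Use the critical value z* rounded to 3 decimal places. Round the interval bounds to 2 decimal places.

Both samples are large (n₁ = 48 ≥ 30, n₂ = 34 ≥ 30), so a z-interval for the difference of means applies.

Point estimate: x̄₁ - x̄₂ = 93 - 88 = 5

Standard error: SE = √(s₁²/n₁ + s₂²/n₂)
= √(13²/48 + 13²/34)
= √(3.520833 + 4.970588)
= 2.914004

For 95% confidence, z* = 1.96 (from standard normal table)
Margin of error: E = z* × SE = 1.96 × 2.914004 = 5.7114

Z-interval: (x̄₁ - x̄₂) ± E = 5 ± 5.7114 = (-0.7114, 10.7114)

Rounded to 2 decimal places:

(-0.71, 10.71)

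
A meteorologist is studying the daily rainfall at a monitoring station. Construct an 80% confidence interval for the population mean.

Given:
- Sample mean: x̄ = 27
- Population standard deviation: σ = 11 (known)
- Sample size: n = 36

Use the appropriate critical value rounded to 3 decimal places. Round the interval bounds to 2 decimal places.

The population standard deviation σ is known, so use a z-interval (standard normal critical value).

For 80% confidence, z* = 1.282 (from standard normal table)

Standard error: SE = σ/√n = 11/√36 = 1.833333

Margin of error: E = z* × SE = 1.282 × 1.833333 = 2.3503

Z-interval: x̄ ± E = 27 ± 2.3503 = (24.6497, 29.3503)

Rounded to 2 decimal places:

(24.65, 29.35)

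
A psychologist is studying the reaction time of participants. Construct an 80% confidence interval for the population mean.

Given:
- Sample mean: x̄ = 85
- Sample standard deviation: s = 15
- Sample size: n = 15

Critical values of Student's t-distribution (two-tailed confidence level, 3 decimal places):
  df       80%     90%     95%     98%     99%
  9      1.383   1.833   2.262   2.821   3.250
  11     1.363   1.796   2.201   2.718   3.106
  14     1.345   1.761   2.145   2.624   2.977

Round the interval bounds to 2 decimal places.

The population standard deviation σ is unknown (only the sample standard deviation s is given), so use a t-interval with df = n - 1 = 15 - 1 = 14.

For 80% confidence with df = 14, t* = 1.345 (from t-table)

Standard error: SE = s/√n = 15/√15 = 3.872983

Margin of error: E = t* × SE = 1.345 × 3.872983 = 5.2092

T-interval: x̄ ± E = 85 ± 5.2092 = (79.7908, 90.2092)

Rounded to 2 decimal places:

(79.79, 90.21)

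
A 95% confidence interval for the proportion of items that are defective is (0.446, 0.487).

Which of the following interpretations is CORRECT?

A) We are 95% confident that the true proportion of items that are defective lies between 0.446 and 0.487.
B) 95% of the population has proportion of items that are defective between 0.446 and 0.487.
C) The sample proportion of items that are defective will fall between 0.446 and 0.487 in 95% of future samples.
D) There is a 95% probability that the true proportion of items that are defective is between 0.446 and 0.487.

A confidence interval represents our confidence in the procedure, not a probability statement about the parameter.

Key concept: If we repeated this sampling process many times and computed a 95% CI each time, about 95% of those intervals would contain the true population parameter.

For this specific interval (0.446, 0.487):
- Midpoint (point estimate): 0.4665
- Margin of error: 0.0205

The correct interpretation is the one stating confidence that the true parameter lies in the interval — option A.

A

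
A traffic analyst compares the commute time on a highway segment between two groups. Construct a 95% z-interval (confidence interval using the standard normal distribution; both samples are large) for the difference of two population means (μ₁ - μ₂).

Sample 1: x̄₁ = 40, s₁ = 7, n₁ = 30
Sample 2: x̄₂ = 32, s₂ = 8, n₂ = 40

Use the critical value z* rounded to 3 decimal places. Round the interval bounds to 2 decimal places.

Both samples are large (n₁ = 30 ≥ 30, n₂ = 40 ≥ 30), so a z-interval for the difference of means applies.

Point estimate: x̄₁ - x̄₂ = 40 - 32 = 8

Standard error: SE = √(s₁²/n₁ + s₂²/n₂)
= √(7²/30 + 8²/40)
= √(1.633333 + 1.600000)
= 1.798147

For 95% confidence, z* = 1.96 (from standard normal table)
Margin of error: E = z* × SE = 1.96 × 1.798147 = 3.5244

Z-interval: (x̄₁ - x̄₂) ± E = 8 ± 3.5244 = (4.4756, 11.5244)

Rounded to 2 decimal places:

(4.48, 11.52)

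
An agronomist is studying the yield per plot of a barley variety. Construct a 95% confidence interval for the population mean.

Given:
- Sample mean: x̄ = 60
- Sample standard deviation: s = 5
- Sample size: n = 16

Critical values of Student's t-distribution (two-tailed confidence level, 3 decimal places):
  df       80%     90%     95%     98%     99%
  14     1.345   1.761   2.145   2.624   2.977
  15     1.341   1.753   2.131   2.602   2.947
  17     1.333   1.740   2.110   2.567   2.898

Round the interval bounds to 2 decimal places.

The population standard deviation σ is unknown (only the sample standard deviation s is given), so use a t-interval with df = n - 1 = 16 - 1 = 15.

For 95% confidence with df = 15, t* = 2.131 (from t-table)

Standard error: SE = s/√n = 5/√16 = 1.250000

Margin of error: E = t* × SE = 2.131 × 1.250000 = 2.6637

T-interval: x̄ ± E = 60 ± 2.6637 = (57.3362, 62.6638)

Rounded to 2 decimal places:

(57.34, 62.66)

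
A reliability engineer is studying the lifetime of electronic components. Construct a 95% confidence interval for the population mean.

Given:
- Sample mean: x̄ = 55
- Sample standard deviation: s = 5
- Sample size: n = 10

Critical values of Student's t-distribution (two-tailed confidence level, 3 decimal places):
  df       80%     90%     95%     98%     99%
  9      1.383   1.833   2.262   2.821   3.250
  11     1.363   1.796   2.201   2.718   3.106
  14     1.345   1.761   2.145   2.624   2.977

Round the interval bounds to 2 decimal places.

The population standard deviation σ is unknown (only the sample standard deviation s is given), so use a t-interval with df = n - 1 = 10 - 1 = 9.

For 95% confidence with df = 9, t* = 2.262 (from t-table)

Standard error: SE = s/√n = 5/√10 = 1.581139

Margin of error: E = t* × SE = 2.262 × 1.581139 = 3.5765

T-interval: x̄ ± E = 55 ± 3.5765 = (51.4235, 58.5765)

Rounded to 2 decimal places:

(51.42, 58.58)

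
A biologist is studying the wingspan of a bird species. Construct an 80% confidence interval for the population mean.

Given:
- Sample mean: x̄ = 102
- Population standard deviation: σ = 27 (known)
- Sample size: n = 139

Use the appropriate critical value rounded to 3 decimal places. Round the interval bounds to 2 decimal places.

The population standard deviation σ is known, so use a z-interval (standard normal critical value).

For 80% confidence, z* = 1.282 (from standard normal table)

Standard error: SE = σ/√n = 27/√139 = 2.290110

Margin of error: E = z* × SE = 1.282 × 2.290110 = 2.9359

Z-interval: x̄ ± E = 102 ± 2.9359 = (99.0641, 104.9359)

Rounded to 2 decimal places:

(99.06, 104.94)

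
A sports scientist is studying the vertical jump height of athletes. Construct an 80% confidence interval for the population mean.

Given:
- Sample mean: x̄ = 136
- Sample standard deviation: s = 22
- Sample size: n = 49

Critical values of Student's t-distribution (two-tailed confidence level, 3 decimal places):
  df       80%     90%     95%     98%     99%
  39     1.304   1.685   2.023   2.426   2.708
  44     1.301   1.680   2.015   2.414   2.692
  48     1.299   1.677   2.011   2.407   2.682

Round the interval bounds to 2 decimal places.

The population standard deviation σ is unknown (only the sample standard deviation s is given), so use a t-interval with df = n - 1 = 49 - 1 = 48.

For 80% confidence with df = 48, t* = 1.299 (from t-table)

Standard error: SE = s/√n = 22/√49 = 3.142857

Margin of error: E = t* × SE = 1.299 × 3.142857 = 4.0826

T-interval: x̄ ± E = 136 ± 4.0826 = (131.9174, 140.0826)

Rounded to 2 decimal places:

(131.92, 140.08)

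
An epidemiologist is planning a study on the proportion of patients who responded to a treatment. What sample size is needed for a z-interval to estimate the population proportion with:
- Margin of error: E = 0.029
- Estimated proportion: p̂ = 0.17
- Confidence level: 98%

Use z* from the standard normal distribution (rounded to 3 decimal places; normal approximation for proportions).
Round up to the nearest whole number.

Using z* for proportion z-interval (normal approximation).

For 98% confidence, z* = 2.326 (from standard normal table)

Sample size formula for proportion z-interval: n = z*²p̂(1-p̂)/E²

n = 2.326² × 0.17 × 0.83 / 0.029²
  = 5.410276 × 0.1411 / 0.000841
  = 907.7169

Round up to the nearest whole number: n = 908

908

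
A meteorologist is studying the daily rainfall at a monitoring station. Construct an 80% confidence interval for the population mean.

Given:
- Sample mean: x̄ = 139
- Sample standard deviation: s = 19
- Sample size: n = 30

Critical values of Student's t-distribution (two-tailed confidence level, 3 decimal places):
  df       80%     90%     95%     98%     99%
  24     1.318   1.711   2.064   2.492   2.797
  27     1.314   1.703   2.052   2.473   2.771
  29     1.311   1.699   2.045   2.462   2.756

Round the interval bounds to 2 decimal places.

The population standard deviation σ is unknown (only the sample standard deviation s is given), so use a t-interval with df = n - 1 = 30 - 1 = 29.

For 80% confidence with df = 29, t* = 1.311 (from t-table)

Standard error: SE = s/√n = 19/√30 = 3.468910

Margin of error: E = t* × SE = 1.311 × 3.468910 = 4.5477

T-interval: x̄ ± E = 139 ± 4.5477 = (134.4523, 143.5477)

Rounded to 2 decimal places:

(134.45, 143.55)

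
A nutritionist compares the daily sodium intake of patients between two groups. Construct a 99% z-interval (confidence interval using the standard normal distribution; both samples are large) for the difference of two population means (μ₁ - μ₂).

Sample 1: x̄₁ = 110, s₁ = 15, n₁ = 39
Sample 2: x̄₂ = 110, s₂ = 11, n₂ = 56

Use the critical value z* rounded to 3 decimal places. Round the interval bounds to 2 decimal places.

Both samples are large (n₁ = 39 ≥ 30, n₂ = 56 ≥ 30), so a z-interval for the difference of means applies.

Point estimate: x̄₁ - x̄₂ = 110 - 110 = 0

Standard error: SE = √(s₁²/n₁ + s₂²/n₂)
= √(15²/39 + 11²/56)
= √(5.769231 + 2.160714)
= 2.816016

For 99% confidence, z* = 2.576 (from standard normal table)
Margin of error: E = z* × SE = 2.576 × 2.816016 = 7.2541

Z-interval: (x̄₁ - x̄₂) ± E = 0 ± 7.2541 = (-7.2541, 7.2541)

Rounded to 2 decimal places:

(-7.25, 7.25)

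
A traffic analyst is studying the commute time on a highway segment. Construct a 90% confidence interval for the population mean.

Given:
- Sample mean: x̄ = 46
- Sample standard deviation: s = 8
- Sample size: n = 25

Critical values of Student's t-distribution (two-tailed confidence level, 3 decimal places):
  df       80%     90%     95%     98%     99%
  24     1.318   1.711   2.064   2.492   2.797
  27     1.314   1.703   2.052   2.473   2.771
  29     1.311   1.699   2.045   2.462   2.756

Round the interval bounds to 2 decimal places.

The population standard deviation σ is unknown (only the sample standard deviation s is given), so use a t-interval with df = n - 1 = 25 - 1 = 24.

For 90% confidence with df = 24, t* = 1.711 (from t-table)

Standard error: SE = s/√n = 8/√25 = 1.600000

Margin of error: E = t* × SE = 1.711 × 1.600000 = 2.7376

T-interval: x̄ ± E = 46 ± 2.7376 = (43.2624, 48.7376)

Rounded to 2 decimal places:

(43.26, 48.74)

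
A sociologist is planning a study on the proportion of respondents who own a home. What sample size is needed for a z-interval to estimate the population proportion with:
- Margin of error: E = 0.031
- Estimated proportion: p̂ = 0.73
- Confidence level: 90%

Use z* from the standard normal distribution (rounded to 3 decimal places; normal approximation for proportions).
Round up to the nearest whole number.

Using z* for proportion z-interval (normal approximation).

For 90% confidence, z* = 1.645 (from standard normal table)

Sample size formula for proportion z-interval: n = z*²p̂(1-p̂)/E²

n = 1.645² × 0.73 × 0.27 / 0.031²
  = 2.706025 × 0.1971 / 0.000961
  = 555.0026

Round up to the nearest whole number: n = 556

556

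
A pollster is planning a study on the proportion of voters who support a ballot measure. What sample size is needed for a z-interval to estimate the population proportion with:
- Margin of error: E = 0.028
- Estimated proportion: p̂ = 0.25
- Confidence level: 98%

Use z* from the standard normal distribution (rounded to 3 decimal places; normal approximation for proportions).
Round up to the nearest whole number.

Using z* for proportion z-interval (normal approximation).

For 98% confidence, z* = 2.326 (from standard normal table)

Sample size formula for proportion z-interval: n = z*²p̂(1-p̂)/E²

n = 2.326² × 0.25 × 0.75 / 0.028²
  = 5.410276 × 0.1875 / 0.000784
  = 1293.9117

Round up to the nearest whole number: n = 1294

1294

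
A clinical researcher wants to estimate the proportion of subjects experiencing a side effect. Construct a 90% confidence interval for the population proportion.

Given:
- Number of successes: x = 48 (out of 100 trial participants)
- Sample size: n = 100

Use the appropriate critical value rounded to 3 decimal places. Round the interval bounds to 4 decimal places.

Sample proportion: p̂ = 48/100 = 0.480000

Check conditions for normal approximation:
  np̂ = 48 ≥ 10 ✓
  n(1-p̂) = 52 ≥ 10 ✓

The sample is large enough, so use a z-interval (normal approximation) for the proportion.

For 90% confidence, z* = 1.645 (from standard normal table)

Standard error: SE = √(p̂(1-p̂)/n) = √(0.480000×0.520000/100) = 0.04995998

Margin of error: E = z* × SE = 1.645 × 0.04995998 = 0.082184

Z-interval: p̂ ± E = 0.480000 ± 0.082184 = (0.397816, 0.562184)

Rounded to 4 decimal places:

(0.3978, 0.5622)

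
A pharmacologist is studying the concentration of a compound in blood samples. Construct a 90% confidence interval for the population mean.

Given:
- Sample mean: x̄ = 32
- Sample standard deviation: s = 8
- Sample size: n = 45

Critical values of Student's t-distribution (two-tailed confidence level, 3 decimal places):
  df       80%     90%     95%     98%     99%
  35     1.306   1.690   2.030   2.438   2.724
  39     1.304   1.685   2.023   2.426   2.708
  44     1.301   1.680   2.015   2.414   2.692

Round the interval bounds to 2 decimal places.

The population standard deviation σ is unknown (only the sample standard deviation s is given), so use a t-interval with df = n - 1 = 45 - 1 = 44.

For 90% confidence with df = 44, t* = 1.680 (from t-table)

Standard error: SE = s/√n = 8/√45 = 1.192570

Margin of error: E = t* × SE = 1.680 × 1.192570 = 2.0035

T-interval: x̄ ± E = 32 ± 2.0035 = (29.9965, 34.0035)

Rounded to 2 decimal places:

(30.00, 34.00)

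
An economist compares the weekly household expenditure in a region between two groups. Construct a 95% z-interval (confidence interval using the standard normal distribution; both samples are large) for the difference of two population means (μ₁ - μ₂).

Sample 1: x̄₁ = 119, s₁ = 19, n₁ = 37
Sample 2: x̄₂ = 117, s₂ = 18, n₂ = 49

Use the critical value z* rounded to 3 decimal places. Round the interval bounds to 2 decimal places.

Both samples are large (n₁ = 37 ≥ 30, n₂ = 49 ≥ 30), so a z-interval for the difference of means applies.

Point estimate: x̄₁ - x̄₂ = 119 - 117 = 2

Standard error: SE = √(s₁²/n₁ + s₂²/n₂)
= √(19²/37 + 18²/49)
= √(9.756757 + 6.612245)
= 4.045862

For 95% confidence, z* = 1.96 (from standard normal table)
Margin of error: E = z* × SE = 1.96 × 4.045862 = 7.9299

Z-interval: (x̄₁ - x̄₂) ± E = 2 ± 7.9299 = (-5.9299, 9.9299)

Rounded to 2 decimal places:

(-5.93, 9.93)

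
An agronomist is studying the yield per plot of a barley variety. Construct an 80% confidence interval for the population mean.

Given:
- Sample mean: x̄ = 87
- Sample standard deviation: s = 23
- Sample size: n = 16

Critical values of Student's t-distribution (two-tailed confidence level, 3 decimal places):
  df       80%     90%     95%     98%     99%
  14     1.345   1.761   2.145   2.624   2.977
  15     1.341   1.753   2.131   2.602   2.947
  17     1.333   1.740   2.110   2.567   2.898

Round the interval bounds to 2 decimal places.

The population standard deviation σ is unknown (only the sample standard deviation s is given), so use a t-interval with df = n - 1 = 16 - 1 = 15.

For 80% confidence with df = 15, t* = 1.341 (from t-table)

Standard error: SE = s/√n = 23/√16 = 5.750000

Margin of error: E = t* × SE = 1.341 × 5.750000 = 7.7107

T-interval: x̄ ± E = 87 ± 7.7107 = (79.2892, 94.7108)

Rounded to 2 decimal places:

(79.29, 94.71)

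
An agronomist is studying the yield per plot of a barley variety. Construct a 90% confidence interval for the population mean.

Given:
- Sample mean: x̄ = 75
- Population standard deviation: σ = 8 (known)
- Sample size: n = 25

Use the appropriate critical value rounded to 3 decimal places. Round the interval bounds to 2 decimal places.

The population standard deviation σ is known, so use a z-interval (standard normal critical value).

For 90% confidence, z* = 1.645 (from standard normal table)

Standard error: SE = σ/√n = 8/√25 = 1.600000

Margin of error: E = z* × SE = 1.645 × 1.600000 = 2.6320

Z-interval: x̄ ± E = 75 ± 2.6320 = (72.3680, 77.6320)

Rounded to 2 decimal places:

(72.37, 77.63)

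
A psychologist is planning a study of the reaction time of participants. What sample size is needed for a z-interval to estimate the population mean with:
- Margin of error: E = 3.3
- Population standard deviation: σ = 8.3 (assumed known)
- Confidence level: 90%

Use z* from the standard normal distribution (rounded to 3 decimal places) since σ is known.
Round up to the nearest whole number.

Using z* since population σ is known (z-interval formula).

For 90% confidence, z* = 1.645 (from standard normal table)

Sample size formula for z-interval: n = (z*σ/E)²

n = (1.645 × 8.3 / 3.3)²
  = (4.137424)²
  = 17.1183

Round up to the nearest whole number: n = 18

18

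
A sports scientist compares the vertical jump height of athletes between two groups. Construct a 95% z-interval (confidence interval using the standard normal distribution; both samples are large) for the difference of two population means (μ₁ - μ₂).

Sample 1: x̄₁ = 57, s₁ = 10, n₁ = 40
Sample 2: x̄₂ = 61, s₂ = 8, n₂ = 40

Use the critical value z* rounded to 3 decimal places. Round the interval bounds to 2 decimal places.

Both samples are large (n₁ = 40 ≥ 30, n₂ = 40 ≥ 30), so a z-interval for the difference of means applies.

Point estimate: x̄₁ - x̄₂ = 57 - 61 = -4

Standard error: SE = √(s₁²/n₁ + s₂²/n₂)
= √(10²/40 + 8²/40)
= √(2.500000 + 1.600000)
= 2.024846

For 95% confidence, z* = 1.96 (from standard normal table)
Margin of error: E = z* × SE = 1.96 × 2.024846 = 3.9687

Z-interval: (x̄₁ - x̄₂) ± E = -4 ± 3.9687 = (-7.9687, -0.0313)

Rounded to 2 decimal places:

(-7.97, -0.03)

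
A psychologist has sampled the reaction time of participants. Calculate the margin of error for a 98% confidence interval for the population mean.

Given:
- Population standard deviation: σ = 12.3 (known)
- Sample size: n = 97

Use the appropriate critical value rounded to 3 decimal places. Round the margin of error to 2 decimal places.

The population standard deviation σ is known, so use the z-interval margin of error formula.

For 98% confidence, z* = 2.326 (from standard normal table)

Margin of error formula for z-interval: E = z* × σ/√n

E = 2.326 × 12.3/√97
  = 2.326 × 1.248876
  = 2.9049

Rounded to 2 decimal places:

2.90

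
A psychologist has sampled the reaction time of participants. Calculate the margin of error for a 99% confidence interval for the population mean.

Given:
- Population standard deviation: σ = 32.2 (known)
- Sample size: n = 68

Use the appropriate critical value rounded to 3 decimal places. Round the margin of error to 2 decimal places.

The population standard deviation σ is known, so use the z-interval margin of error formula.

For 99% confidence, z* = 2.576 (from standard normal table)

Margin of error formula for z-interval: E = z* × σ/√n

E = 2.576 × 32.2/√68
  = 2.576 × 3.904824
  = 10.0588

Rounded to 2 decimal places:

10.06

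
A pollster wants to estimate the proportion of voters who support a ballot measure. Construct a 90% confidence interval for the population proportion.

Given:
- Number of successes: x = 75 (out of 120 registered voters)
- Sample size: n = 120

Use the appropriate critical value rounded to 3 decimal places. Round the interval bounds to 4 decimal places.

Sample proportion: p̂ = 75/120 = 0.625000

Check conditions for normal approximation:
  np̂ = 75 ≥ 10 ✓
  n(1-p̂) = 45 ≥ 10 ✓

The sample is large enough, so use a z-interval (normal approximation) for the proportion.

For 90% confidence, z* = 1.645 (from standard normal table)

Standard error: SE = √(p̂(1-p̂)/n) = √(0.625000×0.375000/120) = 0.04419417

Margin of error: E = z* × SE = 1.645 × 0.04419417 = 0.072699

Z-interval: p̂ ± E = 0.625000 ± 0.072699 = (0.552301, 0.697699)

Rounded to 4 decimal places:

(0.5523, 0.6977)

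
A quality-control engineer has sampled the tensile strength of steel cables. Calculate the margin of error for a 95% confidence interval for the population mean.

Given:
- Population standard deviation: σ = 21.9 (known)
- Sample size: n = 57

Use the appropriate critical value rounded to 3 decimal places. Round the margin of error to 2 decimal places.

The population standard deviation σ is known, so use the z-interval margin of error formula.

For 95% confidence, z* = 1.96 (from standard normal table)

Margin of error formula for z-interval: E = z* × σ/√n

E = 1.96 × 21.9/√57
  = 1.96 × 2.900726
  = 5.6854

Rounded to 2 decimal places:

5.69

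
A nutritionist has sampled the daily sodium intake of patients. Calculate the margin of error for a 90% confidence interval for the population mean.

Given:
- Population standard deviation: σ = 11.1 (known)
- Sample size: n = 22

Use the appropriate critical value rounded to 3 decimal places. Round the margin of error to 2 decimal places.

The population standard deviation σ is known, so use the z-interval margin of error formula.

For 90% confidence, z* = 1.645 (from standard normal table)

Margin of error formula for z-interval: E = z* × σ/√n

E = 1.645 × 11.1/√22
  = 1.645 × 2.366528
  = 3.8929

Rounded to 2 decimal places:

3.89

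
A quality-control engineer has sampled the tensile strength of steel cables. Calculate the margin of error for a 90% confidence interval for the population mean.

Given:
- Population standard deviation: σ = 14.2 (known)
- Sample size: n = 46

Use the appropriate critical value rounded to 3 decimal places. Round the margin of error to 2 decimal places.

The population standard deviation σ is known, so use the z-interval margin of error formula.

For 90% confidence, z* = 1.645 (from standard normal table)

Margin of error formula for z-interval: E = z* × σ/√n

E = 1.645 × 14.2/√46
  = 1.645 × 2.093676
  = 3.4441

Rounded to 2 decimal places:

3.44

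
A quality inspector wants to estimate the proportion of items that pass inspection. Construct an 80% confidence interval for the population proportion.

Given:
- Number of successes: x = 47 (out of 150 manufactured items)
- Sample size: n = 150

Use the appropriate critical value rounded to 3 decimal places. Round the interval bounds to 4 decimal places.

Sample proportion: p̂ = 47/150 = 0.313333

Check conditions for normal approximation:
  np̂ = 47 ≥ 10 ✓
  n(1-p̂) = 103 ≥ 10 ✓

The sample is large enough, so use a z-interval (normal approximation) for the proportion.

For 80% confidence, z* = 1.282 (from standard normal table)

Standard error: SE = √(p̂(1-p̂)/n) = √(0.313333×0.686667/150) = 0.03787308

Margin of error: E = z* × SE = 1.282 × 0.03787308 = 0.048553

Z-interval: p̂ ± E = 0.313333 ± 0.048553 = (0.264780, 0.361887)

Rounded to 4 decimal places:

(0.2648, 0.3619)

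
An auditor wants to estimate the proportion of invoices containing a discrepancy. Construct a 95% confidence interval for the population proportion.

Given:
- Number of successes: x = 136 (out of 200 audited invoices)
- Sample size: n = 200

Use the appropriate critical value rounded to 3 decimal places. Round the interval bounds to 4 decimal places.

Sample proportion: p̂ = 136/200 = 0.6800000

Check conditions for normal approximation:
  np̂ = 136 ≥ 10 ✓
  n(1-p̂) = 64 ≥ 10 ✓

The sample is large enough, so use a z-interval (normal approximation) for the proportion.

For 95% confidence, z* = 1.96 (from standard normal table)

Standard error: SE = √(p̂(1-p̂)/n) = √(0.6800000×0.3200000/200) = 0.032984845

Margin of error: E = z* × SE = 1.96 × 0.032984845 = 0.0646503

Z-interval: p̂ ± E = 0.6800000 ± 0.0646503 = (0.6153497, 0.7446503)

Rounded to 4 decimal places:

(0.6153, 0.7447)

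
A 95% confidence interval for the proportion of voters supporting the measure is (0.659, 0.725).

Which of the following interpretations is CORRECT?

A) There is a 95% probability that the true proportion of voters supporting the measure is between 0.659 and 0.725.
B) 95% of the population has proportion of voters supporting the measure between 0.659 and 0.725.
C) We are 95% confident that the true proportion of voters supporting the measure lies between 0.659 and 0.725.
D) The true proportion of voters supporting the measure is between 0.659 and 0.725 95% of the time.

A confidence interval represents our confidence in the procedure, not a probability statement about the parameter.

Key concept: If we repeated this sampling process many times and computed a 95% CI each time, about 95% of those intervals would contain the true population parameter.

For this specific interval (0.659, 0.725):
- Midpoint (point estimate): 0.692
- Margin of error: 0.033

The correct interpretation is the one stating confidence that the true parameter lies in the interval — option C.

C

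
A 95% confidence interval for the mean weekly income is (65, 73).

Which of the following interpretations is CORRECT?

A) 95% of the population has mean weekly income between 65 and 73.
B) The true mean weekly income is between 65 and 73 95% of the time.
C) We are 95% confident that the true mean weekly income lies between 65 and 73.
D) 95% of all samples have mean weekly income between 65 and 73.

A confidence interval represents our confidence in the procedure, not a probability statement about the parameter.

Key concept: If we repeated this sampling process many times and computed a 95% CI each time, about 95% of those intervals would contain the true population parameter.

For this specific interval (65, 73):
- Midpoint (point estimate): 69
- Margin of error: 4

The correct interpretation is the one stating confidence that the true parameter lies in the interval — option C.

C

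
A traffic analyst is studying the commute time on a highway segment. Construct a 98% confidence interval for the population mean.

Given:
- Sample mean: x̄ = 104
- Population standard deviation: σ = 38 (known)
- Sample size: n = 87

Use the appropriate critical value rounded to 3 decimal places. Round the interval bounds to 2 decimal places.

The population standard deviation σ is known, so use a z-interval (standard normal critical value).

For 98% confidence, z* = 2.326 (from standard normal table)

Standard error: SE = σ/√n = 38/√87 = 4.074028

Margin of error: E = z* × SE = 2.326 × 4.074028 = 9.4762

Z-interval: x̄ ± E = 104 ± 9.4762 = (94.5238, 113.4762)

Rounded to 2 decimal places:

(94.52, 113.48)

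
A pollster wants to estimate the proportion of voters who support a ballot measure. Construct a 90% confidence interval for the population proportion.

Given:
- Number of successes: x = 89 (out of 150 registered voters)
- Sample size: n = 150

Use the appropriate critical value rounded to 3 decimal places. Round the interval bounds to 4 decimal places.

Sample proportion: p̂ = 89/150 = 0.593333

Check conditions for normal approximation:
  np̂ = 89 ≥ 10 ✓
  n(1-p̂) = 61 ≥ 10 ✓

The sample is large enough, so use a z-interval (normal approximation) for the proportion.

For 90% confidence, z* = 1.645 (from standard normal table)

Standard error: SE = √(p̂(1-p̂)/n) = √(0.593333×0.406667/150) = 0.04010726

Margin of error: E = z* × SE = 1.645 × 0.04010726 = 0.065976

Z-interval: p̂ ± E = 0.593333 ± 0.065976 = (0.527357, 0.659310)

Rounded to 4 decimal places:

(0.5274, 0.6593)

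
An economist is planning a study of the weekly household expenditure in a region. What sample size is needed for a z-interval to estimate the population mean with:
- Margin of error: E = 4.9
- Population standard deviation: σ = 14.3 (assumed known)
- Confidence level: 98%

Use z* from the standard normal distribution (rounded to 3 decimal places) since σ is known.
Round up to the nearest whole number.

Using z* since population σ is known (z-interval formula).

For 98% confidence, z* = 2.326 (from standard normal table)

Sample size formula for z-interval: n = (z*σ/E)²

n = (2.326 × 14.3 / 4.9)²
  = (6.788122)²
  = 46.0786

Round up to the nearest whole number: n = 47

47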